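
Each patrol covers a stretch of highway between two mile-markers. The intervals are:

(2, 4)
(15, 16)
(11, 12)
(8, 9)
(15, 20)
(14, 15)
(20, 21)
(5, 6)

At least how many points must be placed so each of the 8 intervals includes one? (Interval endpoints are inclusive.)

Process intervals by earliest right end; each time one isn't hit yet, stab at its right endpoint.
By right end: [2,4]  [5,6]  [8,9]  [11,12]  [14,15]  [15,16]  [15,20]  [20,21]
[2,4] uncovered → point at 4; [5,6] uncovered → point at 6; [8,9] uncovered → point at 9; [11,12] uncovered → point at 12; [14,15] uncovered → point at 15; [20,21] uncovered → point at 21.
Points: 4, 6, 9, 12, 15, 21 (6 total).

6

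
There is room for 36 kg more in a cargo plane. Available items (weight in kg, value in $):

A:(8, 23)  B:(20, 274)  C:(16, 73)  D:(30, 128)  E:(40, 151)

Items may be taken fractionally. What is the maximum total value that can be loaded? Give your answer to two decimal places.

347.00

Sort by value per unit weight and fill in that order.
Order: B (274/20=13.70) > C (73/16=4.56) > D (128/30=4.27) > E (151/40=3.77) > A (23/8=2.88)
Fill: take B (20 @ 274) → take C (16 @ 73); 36/36 used.
Total value = 347.00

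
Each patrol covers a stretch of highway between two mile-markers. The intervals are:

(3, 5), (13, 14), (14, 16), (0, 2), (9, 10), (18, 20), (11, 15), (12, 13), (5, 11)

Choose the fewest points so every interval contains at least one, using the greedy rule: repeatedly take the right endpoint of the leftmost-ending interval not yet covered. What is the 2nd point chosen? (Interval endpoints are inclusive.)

5

Process intervals by earliest right end; each time one isn't hit yet, stab at its right endpoint.
Sorted: [0,2] [3,5] [9,10] [5,11] [12,13] [13,14] [11,15] [14,16] [18,20]
{[0,2]} hit by 2; {[3,5]} hit by 5; {[9,10],[5,11]} hit by 10; {[12,13],[13,14],[11,15]} hit by 13; {[14,16]} hit by 16; {[18,20]} hit by 20.
Points: 2, 5, 10, 13, 16, 20 (6 total).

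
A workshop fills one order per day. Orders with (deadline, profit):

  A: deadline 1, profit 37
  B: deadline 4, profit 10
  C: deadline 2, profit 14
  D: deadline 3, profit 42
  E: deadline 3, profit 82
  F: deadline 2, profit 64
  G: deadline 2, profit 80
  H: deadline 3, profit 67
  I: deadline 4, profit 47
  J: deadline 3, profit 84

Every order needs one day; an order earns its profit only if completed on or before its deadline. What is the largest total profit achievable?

Sort by profit descending; place each in the latest free slot ≤ its deadline.
By profit: J(d3,84), E(d3,82), G(d2,80), H(d3,67), F(d2,64), I(d4,47), D(d3,42), A(d1,37), C(d2,14), B(d4,10)
J→slot 3; E→slot 2; G→slot 1; H skipped; F skipped; I→slot 4; D skipped; A skipped; C skipped; B skipped.
Profit = 80 + 82 + 84 + 47 = 293

293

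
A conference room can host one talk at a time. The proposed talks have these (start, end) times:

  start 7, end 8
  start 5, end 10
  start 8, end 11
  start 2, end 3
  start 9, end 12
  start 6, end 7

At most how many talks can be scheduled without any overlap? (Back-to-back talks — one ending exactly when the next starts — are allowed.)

Sort by end time and greedily take each interval whose start is ≥ the last chosen end.
Sorted by end: (2,3)  (6,7)  (7,8)  (5,10)  (8,11)  (9,12)
take (2,3); take (6,7); take (7,8); take (8,11).
Selected 4 talks.

4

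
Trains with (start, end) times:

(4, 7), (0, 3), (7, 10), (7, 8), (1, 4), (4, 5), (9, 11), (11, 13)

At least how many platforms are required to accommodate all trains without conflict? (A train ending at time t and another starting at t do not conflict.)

Count concurrent intervals with a sweep; the peak is the room count.
Events (time:±→running): 0:+→1 1:+→2 … peak 2.

2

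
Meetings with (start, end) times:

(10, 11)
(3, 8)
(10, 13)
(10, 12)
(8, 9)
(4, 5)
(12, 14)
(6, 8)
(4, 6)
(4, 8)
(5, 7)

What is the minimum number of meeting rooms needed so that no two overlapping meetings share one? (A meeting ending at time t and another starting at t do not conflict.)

The answer is the maximum number of intervals overlapping at any instant.
starts: [3, 4, 4, 4, 5, 6, 8, 10, 10, 10, 12]
ends:   [5, 6, 7, 8, 8, 8, 9, 11, 12, 13, 14]
s3→1 s4→2 s4→3 s4→4  — peak 4.

4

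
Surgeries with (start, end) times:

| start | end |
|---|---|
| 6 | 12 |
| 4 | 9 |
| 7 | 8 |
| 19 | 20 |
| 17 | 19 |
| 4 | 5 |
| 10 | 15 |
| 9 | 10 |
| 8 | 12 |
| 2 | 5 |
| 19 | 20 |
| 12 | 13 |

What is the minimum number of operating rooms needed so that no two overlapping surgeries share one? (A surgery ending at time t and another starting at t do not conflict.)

Events (time:±→running): 2:+→1 4:+→2 4:+→3 … peak 3.

3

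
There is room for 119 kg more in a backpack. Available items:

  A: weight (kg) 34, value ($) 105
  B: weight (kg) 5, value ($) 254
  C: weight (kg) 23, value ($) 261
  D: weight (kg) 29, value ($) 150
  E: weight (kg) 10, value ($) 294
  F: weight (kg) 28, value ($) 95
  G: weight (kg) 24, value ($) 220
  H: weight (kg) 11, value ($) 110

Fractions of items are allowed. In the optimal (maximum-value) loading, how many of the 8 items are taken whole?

6

Sort by value per unit weight and fill in that order.
Order: B (254/5=50.80) > E (294/10=29.40) > C (261/23=11.35) > H (110/11=10.00) > G (220/24=9.17) > D (150/29=5.17) > F (95/28=3.39) > A (105/34=3.09)
Fill: take B (5 @ 254) → take E (10 @ 294) → take C (23 @ 261) → take H (11 @ 110) → take G (24 @ 220) → take D (29 @ 150) → take 17/28 of F → 57.68; 119/119 used.
6 item(s) taken whole; one partial (take 17/28 of F).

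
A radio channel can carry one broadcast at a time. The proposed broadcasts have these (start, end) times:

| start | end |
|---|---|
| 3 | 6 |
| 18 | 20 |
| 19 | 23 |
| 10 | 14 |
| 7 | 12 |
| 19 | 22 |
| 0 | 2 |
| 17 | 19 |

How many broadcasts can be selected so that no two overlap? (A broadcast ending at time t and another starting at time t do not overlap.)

5

By end time: (0,2), (3,6), (7,12), (10,14), (17,19), (18,20), (19,22), (19,23).
Pick (0,2); next start ≥ 2 → (3,6); next start ≥ 6 → (7,12); next start ≥ 12 → (17,19); next start ≥ 19 → (19,22).
Selected 5 broadcasts.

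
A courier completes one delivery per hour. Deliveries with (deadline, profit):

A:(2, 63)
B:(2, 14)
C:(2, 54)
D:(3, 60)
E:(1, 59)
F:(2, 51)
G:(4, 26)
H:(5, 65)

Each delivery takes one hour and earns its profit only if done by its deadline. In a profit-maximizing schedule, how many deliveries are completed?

5

Profit order: H=65 A=63 D=60 E=59 C=54 F=51 G=26 B=14
Assign: H→slot 5, A→slot 2, D→slot 3, E→slot 1, C skipped, F skipped, G→slot 4, B skipped.
Slots: [1:E] [2:A] [3:D] [4:G] [5:H]
5 of 8 scheduled.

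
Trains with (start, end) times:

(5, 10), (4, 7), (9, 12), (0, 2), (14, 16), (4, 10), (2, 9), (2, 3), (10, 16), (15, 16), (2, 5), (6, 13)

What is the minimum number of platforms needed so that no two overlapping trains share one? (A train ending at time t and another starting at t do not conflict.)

The answer is the maximum number of intervals overlapping at any instant.
starts: [0, 2, 2, 2, 4, 4, 5, 6, 9, 10, 14, 15]
ends:   [2, 3, 5, 7, 9, 10, 10, 12, 13, 16, 16, 16]
s0→1 e2→0 s2→1 s2→2 s2→3 e3→2 s4→3 s4→4 e5→3 s5→4 s6→5  — peak 5.

5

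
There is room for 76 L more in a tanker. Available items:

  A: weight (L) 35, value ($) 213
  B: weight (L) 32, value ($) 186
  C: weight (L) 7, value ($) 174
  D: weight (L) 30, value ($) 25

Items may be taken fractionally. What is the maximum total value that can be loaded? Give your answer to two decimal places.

Sort by value per unit weight and fill in that order.
Order: C (174/7=24.86) > A (213/35=6.09) > B (186/32=5.81) > D (25/30=0.83)
Fill: take C (7 @ 174) → take A (35 @ 213) → take B (32 @ 186) → take 2/30 of D → 1.67; 76/76 used.
Total value = 574.67

574.67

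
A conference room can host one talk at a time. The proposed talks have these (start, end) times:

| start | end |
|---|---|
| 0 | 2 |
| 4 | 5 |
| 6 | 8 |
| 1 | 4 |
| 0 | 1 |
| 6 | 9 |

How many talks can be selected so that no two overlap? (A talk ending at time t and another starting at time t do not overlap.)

Greedy by earliest finish: after sorting by end time, pick each interval compatible with the last pick.
By end time: (0,1), (0,2), (1,4), (4,5), (6,8), (6,9).
Pick (0,1); next start ≥ 1 → (1,4); next start ≥ 4 → (4,5); next start ≥ 5 → (6,8).
Selected 4 talks.

4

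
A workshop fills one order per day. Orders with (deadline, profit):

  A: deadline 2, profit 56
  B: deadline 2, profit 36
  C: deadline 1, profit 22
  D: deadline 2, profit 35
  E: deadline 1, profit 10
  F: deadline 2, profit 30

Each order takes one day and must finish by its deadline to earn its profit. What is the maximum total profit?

By profit: A(d2,56), B(d2,36), D(d2,35), F(d2,30), C(d1,22), E(d1,10)
A→slot 2; B→slot 1; D skipped; F skipped; C skipped; E skipped.
Profit = 36 + 56 = 92

92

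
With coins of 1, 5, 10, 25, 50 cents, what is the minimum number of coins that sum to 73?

Use the largest denomination that fits, subtract, and repeat.
73 = 1×50 + 2×10 + 3×1
Total coins = 1 + 2 + 3 = 6

6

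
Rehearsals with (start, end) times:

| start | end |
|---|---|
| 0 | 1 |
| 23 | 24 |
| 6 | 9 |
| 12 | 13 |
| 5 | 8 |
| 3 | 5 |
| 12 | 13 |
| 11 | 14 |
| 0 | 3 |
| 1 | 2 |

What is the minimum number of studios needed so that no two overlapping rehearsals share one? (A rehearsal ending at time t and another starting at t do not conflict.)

3

Events (time:±→running): 0:+→1 0:+→2 1:-→1 1:+→2 2:-→1 3:-→0 3:+→1 5:-→0 5:+→1 6:+→2 8:-→1 9:-→0 11:+→1 12:+→2 12:+→3 … peak 3.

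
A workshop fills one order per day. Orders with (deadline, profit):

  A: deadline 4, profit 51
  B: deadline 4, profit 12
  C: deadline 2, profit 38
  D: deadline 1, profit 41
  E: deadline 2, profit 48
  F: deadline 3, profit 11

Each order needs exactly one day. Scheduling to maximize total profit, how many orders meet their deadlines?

4

Take jobs in profit order; each goes to the latest open slot no later than its deadline.
Profit order: A=51 E=48 D=41 C=38 B=12 F=11
Assign: A→slot 4, E→slot 2, D→slot 1, C skipped, B→slot 3, F skipped.
Slots: [1:D] [2:E] [3:B] [4:A]
4 of 6 scheduled.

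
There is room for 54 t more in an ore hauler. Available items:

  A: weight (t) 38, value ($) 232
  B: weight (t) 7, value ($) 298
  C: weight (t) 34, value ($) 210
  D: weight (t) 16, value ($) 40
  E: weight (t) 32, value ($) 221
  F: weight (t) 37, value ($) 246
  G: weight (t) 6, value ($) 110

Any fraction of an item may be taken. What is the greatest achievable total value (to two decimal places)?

Sort by value per unit weight and fill in that order.
Order: B (298/7=42.57) > G (110/6=18.33) > E (221/32=6.91) > F (246/37=6.65) > C (210/34=6.18) > A (232/38=6.11) > D (40/16=2.50)
Fill: take B (7 @ 298) → take G (6 @ 110) → take E (32 @ 221) → take 9/37 of F → 59.84; 54/54 used.
Total value = 688.84

688.84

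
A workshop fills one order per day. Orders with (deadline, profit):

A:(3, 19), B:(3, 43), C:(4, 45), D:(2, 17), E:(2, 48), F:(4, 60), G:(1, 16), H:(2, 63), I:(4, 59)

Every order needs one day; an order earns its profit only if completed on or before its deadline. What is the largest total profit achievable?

By profit: H(d2,63), F(d4,60), I(d4,59), E(d2,48), C(d4,45), B(d3,43), A(d3,19), D(d2,17), G(d1,16)
H→slot 2; F→slot 4; I→slot 3; E→slot 1; C skipped; B skipped; A skipped; D skipped; G skipped.
Profit = 48 + 63 + 59 + 60 = 230

230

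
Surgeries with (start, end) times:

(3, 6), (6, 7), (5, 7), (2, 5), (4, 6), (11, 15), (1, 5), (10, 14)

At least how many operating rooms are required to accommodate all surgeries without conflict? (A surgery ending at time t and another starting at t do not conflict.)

Count concurrent intervals with a sweep; the peak is the room count.
starts: [1, 2, 3, 4, 5, 6, 10, 11]
ends:   [5, 5, 6, 6, 7, 7, 14, 15]
s1→1 s2→2 s3→3 s4→4  — peak 4.

4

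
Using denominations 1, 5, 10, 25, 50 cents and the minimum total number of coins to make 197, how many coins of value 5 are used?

Use the largest denomination that fits, subtract, and repeat.
197 − 3×50→47 − 1×25→22 − 2×10→2 − 2×1→0
Count of 5: 0

0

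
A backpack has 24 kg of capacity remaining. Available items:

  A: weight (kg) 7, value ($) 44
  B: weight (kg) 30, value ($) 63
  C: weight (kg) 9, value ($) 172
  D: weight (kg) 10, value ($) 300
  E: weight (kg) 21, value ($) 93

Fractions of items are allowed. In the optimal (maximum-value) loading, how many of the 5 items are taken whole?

Order: D (300/10=30.00) > C (172/9=19.11) > A (44/7=6.29) > E (93/21=4.43) > B (63/30=2.10)
Fill: take D (10 @ 300) → take C (9 @ 172) → take 5/7 of A → 31.43; 24/24 used.
2 item(s) taken whole; one partial (take 5/7 of A).

2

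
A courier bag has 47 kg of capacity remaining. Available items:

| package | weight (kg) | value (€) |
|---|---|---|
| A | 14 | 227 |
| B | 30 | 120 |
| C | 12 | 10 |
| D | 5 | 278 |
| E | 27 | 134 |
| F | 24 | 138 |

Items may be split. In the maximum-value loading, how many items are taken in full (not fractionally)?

Order: D (278/5=55.60) > A (227/14=16.21) > F (138/24=5.75) > E (134/27=4.96) > B (120/30=4.00) > C (10/12=0.83)
Fill: take D (5 @ 278) → take A (14 @ 227) → take F (24 @ 138) → take 4/27 of E → 19.85; 47/47 used.
3 item(s) taken whole; one partial (take 4/27 of E).

3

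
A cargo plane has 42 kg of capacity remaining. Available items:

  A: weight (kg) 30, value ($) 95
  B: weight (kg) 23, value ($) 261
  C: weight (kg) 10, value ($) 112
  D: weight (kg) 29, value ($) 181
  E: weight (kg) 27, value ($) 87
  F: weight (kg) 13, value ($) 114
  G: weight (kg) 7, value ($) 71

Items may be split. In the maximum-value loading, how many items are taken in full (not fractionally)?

Greedy by value/weight ratio, highest first.
Order: B (261/23=11.35) > C (112/10=11.20) > G (71/7=10.14) > F (114/13=8.77) > D (181/29=6.24) > E (87/27=3.22) > A (95/30=3.17)
Fill: take B (23 @ 261) → take C (10 @ 112) → take G (7 @ 71) → take 2/13 of F → 17.54; 42/42 used.
3 item(s) taken whole; one partial (take 2/13 of F).

3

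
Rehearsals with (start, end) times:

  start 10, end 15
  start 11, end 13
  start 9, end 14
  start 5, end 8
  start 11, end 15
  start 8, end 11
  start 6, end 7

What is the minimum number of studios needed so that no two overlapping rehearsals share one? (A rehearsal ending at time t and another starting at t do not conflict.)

4

Count concurrent intervals with a sweep; the peak is the room count.
Events (time:±→running): 5:+→1 6:+→2 7:-→1 8:-→0 8:+→1 9:+→2 10:+→3 11:-→2 11:+→3 11:+→4 … peak 4.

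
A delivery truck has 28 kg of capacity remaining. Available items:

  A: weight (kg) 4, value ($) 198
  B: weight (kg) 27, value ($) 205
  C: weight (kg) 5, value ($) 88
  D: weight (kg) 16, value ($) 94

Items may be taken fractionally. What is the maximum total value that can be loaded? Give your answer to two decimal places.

Order: A (198/4=49.50) > C (88/5=17.60) > B (205/27=7.59) > D (94/16=5.88)
Fill: take A (4 @ 198) → take C (5 @ 88) → take 19/27 of B → 144.26; 28/28 used.
Total value = 430.26

430.26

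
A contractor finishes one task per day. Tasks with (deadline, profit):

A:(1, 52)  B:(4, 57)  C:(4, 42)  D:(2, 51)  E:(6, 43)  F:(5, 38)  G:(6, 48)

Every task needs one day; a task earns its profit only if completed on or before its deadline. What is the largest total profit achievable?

By profit: B(d4,57), A(d1,52), D(d2,51), G(d6,48), E(d6,43), C(d4,42), F(d5,38)
B→slot 4; A→slot 1; D→slot 2; G→slot 6; E→slot 5; C→slot 3; F skipped.
Profit = 52 + 51 + 42 + 57 + 43 + 48 = 293

293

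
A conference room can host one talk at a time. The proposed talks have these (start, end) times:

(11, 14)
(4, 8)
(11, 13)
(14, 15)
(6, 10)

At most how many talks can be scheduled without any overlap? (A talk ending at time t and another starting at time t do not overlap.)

3

Sort by end time and greedily take each interval whose start is ≥ the last chosen end.
By end time: (4,8), (6,10), (11,13), (11,14), (14,15).
Pick (4,8); next start ≥ 8 → (11,13); next start ≥ 13 → (14,15).
Selected 3 talks.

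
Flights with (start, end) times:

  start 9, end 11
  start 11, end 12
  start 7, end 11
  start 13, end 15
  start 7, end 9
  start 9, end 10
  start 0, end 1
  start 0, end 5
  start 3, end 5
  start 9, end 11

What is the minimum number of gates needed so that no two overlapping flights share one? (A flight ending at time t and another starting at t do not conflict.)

Count concurrent intervals with a sweep; the peak is the room count.
starts: [0, 0, 3, 7, 7, 9, 9, 9, 11, 13]
ends:   [1, 5, 5, 9, 10, 11, 11, 11, 12, 15]
s0→1 s0→2 e1→1 s3→2 e5→1 e5→0 s7→1 s7→2 e9→1 s9→2 s9→3 s9→4  — peak 4.

4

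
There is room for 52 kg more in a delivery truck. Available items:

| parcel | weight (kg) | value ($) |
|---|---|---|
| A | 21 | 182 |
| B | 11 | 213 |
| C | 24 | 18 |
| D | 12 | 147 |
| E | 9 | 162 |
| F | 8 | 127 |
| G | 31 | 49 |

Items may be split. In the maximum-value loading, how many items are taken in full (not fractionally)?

4

Order: B (213/11=19.36) > E (162/9=18.00) > F (127/8=15.88) > D (147/12=12.25) > A (182/21=8.67) > G (49/31=1.58) > C (18/24=0.75)
Fill: take B (11 @ 213) → take E (9 @ 162) → take F (8 @ 127) → take D (12 @ 147) → take 12/21 of A → 104.00; 52/52 used.
4 item(s) taken whole; one partial (take 12/21 of A).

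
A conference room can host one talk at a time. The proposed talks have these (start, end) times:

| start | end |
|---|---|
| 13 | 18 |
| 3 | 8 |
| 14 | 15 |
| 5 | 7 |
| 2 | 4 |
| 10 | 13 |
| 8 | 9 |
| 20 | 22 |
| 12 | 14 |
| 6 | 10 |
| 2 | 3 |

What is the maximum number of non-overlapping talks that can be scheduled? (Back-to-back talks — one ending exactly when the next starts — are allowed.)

6

By end time: (2,3), (2,4), (5,7), (3,8), (8,9), (6,10), (10,13), (12,14), (14,15), (13,18), (20,22).
Pick (2,3); next start ≥ 3 → (5,7); next start ≥ 7 → (8,9); next start ≥ 9 → (10,13); next start ≥ 13 → (14,15); next start ≥ 15 → (20,22).
Selected 6 talks.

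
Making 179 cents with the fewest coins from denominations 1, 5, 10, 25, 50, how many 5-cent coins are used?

Greedy: take as many of the largest coin as possible, then repeat with the remainder.
179 − 3×50→29 − 1×25→4 − 4×1→0
Count of 5: 0

0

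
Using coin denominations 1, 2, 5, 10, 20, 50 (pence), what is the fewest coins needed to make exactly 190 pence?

Greedy: take as many of the largest coin as possible, then repeat with the remainder.
190 − 3×50→40 − 2×20→0
Total coins = 3 + 2 = 5

5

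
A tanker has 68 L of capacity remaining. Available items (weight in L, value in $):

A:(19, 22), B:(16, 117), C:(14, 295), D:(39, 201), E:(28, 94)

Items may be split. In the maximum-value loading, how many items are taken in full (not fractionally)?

2

Order: C (295/14=21.07) > B (117/16=7.31) > D (201/39=5.15) > E (94/28=3.36) > A (22/19=1.16)
Fill: take C (14 @ 295) → take B (16 @ 117) → take 38/39 of D → 195.85; 68/68 used.
2 item(s) taken whole; one partial (take 38/39 of D).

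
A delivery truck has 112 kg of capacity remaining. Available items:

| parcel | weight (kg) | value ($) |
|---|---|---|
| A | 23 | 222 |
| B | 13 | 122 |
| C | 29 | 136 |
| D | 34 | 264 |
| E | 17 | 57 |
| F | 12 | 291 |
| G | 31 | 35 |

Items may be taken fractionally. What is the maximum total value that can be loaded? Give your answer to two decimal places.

1038.35

Sort by value per unit weight and fill in that order.
Ratios (sorted): F 24.25, A 9.65, B 9.38, D 7.76, C 4.69, E 3.35, G 1.13
take F (12 @ 291); take A (23 @ 222); take B (13 @ 122); take D (34 @ 264); take C (29 @ 136); take 1/17 of E → 3.35. Capacity used 112/112.
Total value = 1038.35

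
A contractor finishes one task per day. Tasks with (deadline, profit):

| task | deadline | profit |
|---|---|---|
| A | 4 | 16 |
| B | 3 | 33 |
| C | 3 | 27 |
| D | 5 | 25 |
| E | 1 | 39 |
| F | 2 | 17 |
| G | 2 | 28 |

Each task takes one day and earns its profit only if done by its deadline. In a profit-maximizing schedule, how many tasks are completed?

5

Sort by profit descending; place each in the latest free slot ≤ its deadline.
Profit order: E=39 B=33 G=28 C=27 D=25 F=17 A=16
Assign: E→slot 1, B→slot 3, G→slot 2, C skipped, D→slot 5, F skipped, A→slot 4.
Slots: [1:E] [2:G] [3:B] [4:A] [5:D]
5 of 7 scheduled.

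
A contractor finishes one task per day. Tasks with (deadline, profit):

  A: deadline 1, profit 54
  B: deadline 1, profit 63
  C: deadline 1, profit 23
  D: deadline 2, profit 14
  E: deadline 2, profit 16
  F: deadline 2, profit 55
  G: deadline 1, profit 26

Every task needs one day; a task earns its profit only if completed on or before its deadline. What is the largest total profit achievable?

By profit: B(d1,63), F(d2,55), A(d1,54), G(d1,26), C(d1,23), E(d2,16), D(d2,14)
B→slot 1; F→slot 2; A skipped; G skipped; C skipped; E skipped; D skipped.
Profit = 63 + 55 = 118

118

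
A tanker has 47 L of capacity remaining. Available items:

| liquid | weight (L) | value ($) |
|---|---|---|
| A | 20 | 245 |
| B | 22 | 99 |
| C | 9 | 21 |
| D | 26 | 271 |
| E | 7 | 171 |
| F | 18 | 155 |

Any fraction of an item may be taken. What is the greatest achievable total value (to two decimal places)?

Greedy by value/weight ratio, highest first.
Order: E (171/7=24.43) > A (245/20=12.25) > D (271/26=10.42) > F (155/18=8.61) > B (99/22=4.50) > C (21/9=2.33)
Fill: take E (7 @ 171) → take A (20 @ 245) → take 20/26 of D → 208.46; 47/47 used.
Total value = 624.46

624.46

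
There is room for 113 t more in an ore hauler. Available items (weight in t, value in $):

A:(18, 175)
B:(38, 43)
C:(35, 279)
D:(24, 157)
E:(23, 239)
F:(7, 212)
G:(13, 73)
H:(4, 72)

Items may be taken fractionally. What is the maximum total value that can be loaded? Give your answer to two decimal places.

1145.23

Greedy by value/weight ratio, highest first.
Ratios (sorted): F 30.29, H 18.00, E 10.39, A 9.72, C 7.97, D 6.54, G 5.62, B 1.13
take F (7 @ 212); take H (4 @ 72); take E (23 @ 239); take A (18 @ 175); take C (35 @ 279); take D (24 @ 157); take 2/13 of G → 11.23. Capacity used 113/113.
Total value = 1145.23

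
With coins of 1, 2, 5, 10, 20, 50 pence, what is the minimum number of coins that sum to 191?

6

Use the largest denomination that fits, subtract, and repeat.
191 = 3×50 + 2×20 + 1×1
Total coins = 3 + 2 + 1 = 6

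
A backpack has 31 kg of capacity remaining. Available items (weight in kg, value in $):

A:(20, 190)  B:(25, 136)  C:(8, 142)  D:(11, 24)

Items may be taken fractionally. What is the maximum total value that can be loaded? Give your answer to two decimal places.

Sort by value per unit weight and fill in that order.
Order: C (142/8=17.75) > A (190/20=9.50) > B (136/25=5.44) > D (24/11=2.18)
Fill: take C (8 @ 142) → take A (20 @ 190) → take 3/25 of B → 16.32; 31/31 used.
Total value = 348.32

348.32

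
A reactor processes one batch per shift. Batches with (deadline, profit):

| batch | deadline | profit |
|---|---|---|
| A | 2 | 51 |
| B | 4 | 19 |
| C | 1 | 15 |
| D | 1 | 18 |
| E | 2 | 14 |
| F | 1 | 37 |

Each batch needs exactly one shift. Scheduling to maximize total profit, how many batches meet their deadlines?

Profit order: A=51 F=37 B=19 D=18 C=15 E=14
Assign: A→slot 2, F→slot 1, B→slot 4, D skipped, C skipped, E skipped.
Slots: [1:F] [2:A] [4:B]
3 of 6 scheduled.

3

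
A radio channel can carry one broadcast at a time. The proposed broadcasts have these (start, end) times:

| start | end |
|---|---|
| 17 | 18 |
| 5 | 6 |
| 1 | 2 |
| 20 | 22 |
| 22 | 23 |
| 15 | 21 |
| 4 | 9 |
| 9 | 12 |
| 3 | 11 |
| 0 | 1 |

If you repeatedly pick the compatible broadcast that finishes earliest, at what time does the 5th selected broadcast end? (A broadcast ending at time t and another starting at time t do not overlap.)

18

By end time: (0,1), (1,2), (5,6), (4,9), (3,11), (9,12), (17,18), (15,21), (20,22), (22,23).
Pick (0,1); next start ≥ 1 → (1,2); next start ≥ 2 → (5,6); next start ≥ 6 → (9,12); next start ≥ 12 → (17,18); next start ≥ 18 → (20,22); next start ≥ 22 → (22,23).
Selected: (0,1) (1,2) (5,6) (9,12) (17,18) (20,22) (22,23)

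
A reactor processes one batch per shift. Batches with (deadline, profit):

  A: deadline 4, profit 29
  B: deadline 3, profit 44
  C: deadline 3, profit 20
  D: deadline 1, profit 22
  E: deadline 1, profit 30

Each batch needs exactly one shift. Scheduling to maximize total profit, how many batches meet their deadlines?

By profit: B(d3,44), E(d1,30), A(d4,29), D(d1,22), C(d3,20)
B→slot 3; E→slot 1; A→slot 4; D skipped; C→slot 2.
4 of 5 scheduled.

4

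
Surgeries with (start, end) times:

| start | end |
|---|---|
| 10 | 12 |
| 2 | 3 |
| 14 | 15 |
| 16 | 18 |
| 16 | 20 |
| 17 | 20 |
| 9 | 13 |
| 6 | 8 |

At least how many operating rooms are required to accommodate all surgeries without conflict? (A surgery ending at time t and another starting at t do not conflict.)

3

Count concurrent intervals with a sweep; the peak is the room count.
Events (time:±→running): 2:+→1 3:-→0 6:+→1 8:-→0 9:+→1 10:+→2 12:-→1 13:-→0 14:+→1 15:-→0 16:+→1 16:+→2 17:+→3 … peak 3.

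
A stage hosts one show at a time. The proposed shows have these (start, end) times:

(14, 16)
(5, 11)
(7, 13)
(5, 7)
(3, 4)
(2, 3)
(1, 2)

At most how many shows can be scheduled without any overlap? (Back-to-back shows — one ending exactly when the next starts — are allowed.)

6

By end time: (1,2), (2,3), (3,4), (5,7), (5,11), (7,13), (14,16).
Pick (1,2); next start ≥ 2 → (2,3); next start ≥ 3 → (3,4); next start ≥ 4 → (5,7); next start ≥ 7 → (7,13); next start ≥ 13 → (14,16).
Selected 6 shows.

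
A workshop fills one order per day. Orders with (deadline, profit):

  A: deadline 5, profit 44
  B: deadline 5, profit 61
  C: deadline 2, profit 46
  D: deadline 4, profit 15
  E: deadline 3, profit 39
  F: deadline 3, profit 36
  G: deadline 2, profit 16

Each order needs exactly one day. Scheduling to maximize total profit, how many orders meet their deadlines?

Sort by profit descending; place each in the latest free slot ≤ its deadline.
By profit: B(d5,61), C(d2,46), A(d5,44), E(d3,39), F(d3,36), G(d2,16), D(d4,15)
B→slot 5; C→slot 2; A→slot 4; E→slot 3; F→slot 1; G skipped; D skipped.
5 of 7 scheduled.

5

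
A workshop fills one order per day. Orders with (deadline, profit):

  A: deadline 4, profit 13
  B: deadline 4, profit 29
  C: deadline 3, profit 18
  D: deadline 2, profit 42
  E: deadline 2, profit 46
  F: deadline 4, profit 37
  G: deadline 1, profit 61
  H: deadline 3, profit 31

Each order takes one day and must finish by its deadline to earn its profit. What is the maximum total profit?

By profit: G(d1,61), E(d2,46), D(d2,42), F(d4,37), H(d3,31), B(d4,29), C(d3,18), A(d4,13)
G→slot 1; E→slot 2; D skipped; F→slot 4; H→slot 3; B skipped; C skipped; A skipped.
Profit = 61 + 46 + 31 + 37 = 175

175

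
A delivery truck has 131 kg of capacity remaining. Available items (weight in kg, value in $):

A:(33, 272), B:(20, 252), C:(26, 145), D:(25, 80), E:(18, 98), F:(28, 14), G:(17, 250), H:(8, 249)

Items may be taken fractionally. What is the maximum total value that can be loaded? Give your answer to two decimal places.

1294.80

Sort by value per unit weight and fill in that order.
Order: H (249/8=31.12) > G (250/17=14.71) > B (252/20=12.60) > A (272/33=8.24) > C (145/26=5.58) > E (98/18=5.44) > D (80/25=3.20) > F (14/28=0.50)
Fill: take H (8 @ 249) → take G (17 @ 250) → take B (20 @ 252) → take A (33 @ 272) → take C (26 @ 145) → take E (18 @ 98) → take 9/25 of D → 28.80; 131/131 used.
Total value = 1294.80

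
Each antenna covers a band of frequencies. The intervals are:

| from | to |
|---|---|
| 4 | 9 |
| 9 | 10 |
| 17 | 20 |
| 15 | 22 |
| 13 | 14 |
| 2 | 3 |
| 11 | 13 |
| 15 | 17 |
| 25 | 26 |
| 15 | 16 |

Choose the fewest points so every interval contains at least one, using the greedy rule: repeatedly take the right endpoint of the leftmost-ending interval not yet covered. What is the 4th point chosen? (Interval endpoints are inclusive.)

Sort by right endpoint; whenever an interval is uncovered, place a point at its right end.
Sorted: [2,3] [4,9] [9,10] [11,13] [13,14] [15,16] [15,17] [17,20] [15,22] [25,26]
{[2,3]} hit by 3; {[4,9],[9,10]} hit by 9; {[11,13],[13,14]} hit by 13; {[15,16],[15,17]} hit by 16; {[17,20],[15,22]} hit by 20; {[25,26]} hit by 26.
Points: 3, 9, 13, 16, 20, 26 (6 total).

16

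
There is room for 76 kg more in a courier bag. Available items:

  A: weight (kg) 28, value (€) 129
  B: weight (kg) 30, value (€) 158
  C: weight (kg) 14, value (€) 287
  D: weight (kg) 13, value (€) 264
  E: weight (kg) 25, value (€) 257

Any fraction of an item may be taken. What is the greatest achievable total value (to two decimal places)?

934.40

Sort by value per unit weight and fill in that order.
Order: C (287/14=20.50) > D (264/13=20.31) > E (257/25=10.28) > B (158/30=5.27) > A (129/28=4.61)
Fill: take C (14 @ 287) → take D (13 @ 264) → take E (25 @ 257) → take 24/30 of B → 126.40; 76/76 used.
Total value = 934.40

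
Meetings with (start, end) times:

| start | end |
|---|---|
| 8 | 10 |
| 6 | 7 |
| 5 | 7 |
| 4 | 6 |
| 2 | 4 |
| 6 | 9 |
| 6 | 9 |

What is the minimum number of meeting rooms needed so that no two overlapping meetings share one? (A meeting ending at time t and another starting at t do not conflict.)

The answer is the maximum number of intervals overlapping at any instant.
Events (time:±→running): 2:+→1 4:-→0 4:+→1 5:+→2 6:-→1 6:+→2 6:+→3 6:+→4 … peak 4.

4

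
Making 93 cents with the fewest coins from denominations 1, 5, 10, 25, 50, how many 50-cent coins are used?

93 = 1×50 + 1×25 + 1×10 + 1×5 + 3×1
Count of 50: 1

1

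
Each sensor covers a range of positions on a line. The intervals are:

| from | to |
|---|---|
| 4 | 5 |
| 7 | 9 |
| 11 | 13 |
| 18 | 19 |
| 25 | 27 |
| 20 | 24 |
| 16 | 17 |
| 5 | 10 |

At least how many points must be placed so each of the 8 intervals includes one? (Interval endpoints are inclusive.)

Sort by right endpoint; whenever an interval is uncovered, place a point at its right end.
Sorted: [4,5] [7,9] [5,10] [11,13] [16,17] [18,19] [20,24] [25,27]
{[4,5]} hit by 5; {[7,9],[5,10]} hit by 9; {[11,13]} hit by 13; {[16,17]} hit by 17; {[18,19]} hit by 19; {[20,24]} hit by 24; {[25,27]} hit by 27.
Points: 5, 9, 13, 17, 19, 24, 27 (7 total).

7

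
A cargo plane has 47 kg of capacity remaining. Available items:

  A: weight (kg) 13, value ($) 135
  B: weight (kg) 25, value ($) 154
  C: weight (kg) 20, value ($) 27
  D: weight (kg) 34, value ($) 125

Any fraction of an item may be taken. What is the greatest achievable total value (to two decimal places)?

322.09

Order: A (135/13=10.38) > B (154/25=6.16) > D (125/34=3.68) > C (27/20=1.35)
Fill: take A (13 @ 135) → take B (25 @ 154) → take 9/34 of D → 33.09; 47/47 used.
Total value = 322.09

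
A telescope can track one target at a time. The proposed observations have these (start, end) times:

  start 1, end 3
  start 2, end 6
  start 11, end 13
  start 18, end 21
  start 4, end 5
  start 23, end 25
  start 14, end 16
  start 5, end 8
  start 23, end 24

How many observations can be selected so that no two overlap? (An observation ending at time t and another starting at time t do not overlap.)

Sort by end time and greedily take each interval whose start is ≥ the last chosen end.
By end time: (1,3), (4,5), (2,6), (5,8), (11,13), (14,16), (18,21), (23,24), (23,25).
Pick (1,3); next start ≥ 3 → (4,5); next start ≥ 5 → (5,8); next start ≥ 8 → (11,13); next start ≥ 13 → (14,16); next start ≥ 16 → (18,21); next start ≥ 21 → (23,24).
Selected 7 observations.

7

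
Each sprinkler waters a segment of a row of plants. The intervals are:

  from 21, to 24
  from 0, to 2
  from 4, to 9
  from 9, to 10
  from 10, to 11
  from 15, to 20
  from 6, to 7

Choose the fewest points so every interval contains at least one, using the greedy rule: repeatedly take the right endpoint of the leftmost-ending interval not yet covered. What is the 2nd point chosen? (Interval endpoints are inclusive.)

7

Sorted: [0,2] [6,7] [4,9] [9,10] [10,11] [15,20] [21,24]
{[0,2]} hit by 2; {[6,7],[4,9]} hit by 7; {[9,10],[10,11]} hit by 10; {[15,20]} hit by 20; {[21,24]} hit by 24.
Points: 2, 7, 10, 20, 24 (5 total).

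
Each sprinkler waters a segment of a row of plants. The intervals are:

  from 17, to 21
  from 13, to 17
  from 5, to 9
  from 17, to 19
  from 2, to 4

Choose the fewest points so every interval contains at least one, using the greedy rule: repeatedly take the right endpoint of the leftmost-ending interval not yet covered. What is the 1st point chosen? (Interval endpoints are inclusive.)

4

Process intervals by earliest right end; each time one isn't hit yet, stab at its right endpoint.
By right end: [2,4]  [5,9]  [13,17]  [17,19]  [17,21]
[2,4] uncovered → point at 4; [5,9] uncovered → point at 9; [13,17] uncovered → point at 17.
Points: 4, 9, 17 (3 total).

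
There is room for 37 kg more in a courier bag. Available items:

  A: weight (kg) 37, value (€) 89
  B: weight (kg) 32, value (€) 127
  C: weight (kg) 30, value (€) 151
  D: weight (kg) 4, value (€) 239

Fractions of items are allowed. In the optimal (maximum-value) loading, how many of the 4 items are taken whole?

Sort by value per unit weight and fill in that order.
Ratios (sorted): D 59.75, C 5.03, B 3.97, A 2.41
take D (4 @ 239); take C (30 @ 151); take 3/32 of B → 11.91. Capacity used 37/37.
2 item(s) taken whole; one partial (take 3/32 of B).

2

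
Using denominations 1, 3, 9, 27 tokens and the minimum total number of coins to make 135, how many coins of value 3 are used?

0

Use the largest denomination that fits, subtract, and repeat.
135 − 5×27→0
Count of 3: 0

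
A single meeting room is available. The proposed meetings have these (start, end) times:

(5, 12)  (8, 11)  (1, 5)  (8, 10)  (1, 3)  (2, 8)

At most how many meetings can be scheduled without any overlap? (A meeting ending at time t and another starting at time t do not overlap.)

2

Sort by end time and greedily take each interval whose start is ≥ the last chosen end.
Sorted by end: (1,3)  (1,5)  (2,8)  (8,10)  (8,11)  (5,12)
take (1,3); take (8,10); skip (5,12).
Selected 2 meetings.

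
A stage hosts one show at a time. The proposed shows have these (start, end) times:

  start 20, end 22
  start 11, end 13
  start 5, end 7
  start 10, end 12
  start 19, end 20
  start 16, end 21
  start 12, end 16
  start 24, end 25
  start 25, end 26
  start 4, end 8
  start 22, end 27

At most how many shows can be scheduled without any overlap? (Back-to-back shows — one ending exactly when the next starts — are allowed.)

7

By end time: (5,7), (4,8), (10,12), (11,13), (12,16), (19,20), (16,21), (20,22), (24,25), (25,26), (22,27).
Pick (5,7); next start ≥ 7 → (10,12); next start ≥ 12 → (12,16); next start ≥ 16 → (19,20); next start ≥ 20 → (20,22); next start ≥ 22 → (24,25); next start ≥ 25 → (25,26).
Selected 7 shows.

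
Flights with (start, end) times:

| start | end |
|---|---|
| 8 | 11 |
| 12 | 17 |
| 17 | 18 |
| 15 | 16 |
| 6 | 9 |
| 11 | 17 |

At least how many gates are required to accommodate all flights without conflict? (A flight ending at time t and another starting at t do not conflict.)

starts: [6, 8, 11, 12, 15, 17]
ends:   [9, 11, 16, 17, 17, 18]
s6→1 s8→2 e9→1 e11→0 s11→1 s12→2 s15→3  — peak 3.

3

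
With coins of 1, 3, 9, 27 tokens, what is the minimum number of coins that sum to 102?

6

102 − 3×27→21 − 2×9→3 − 1×3→0
Total coins = 3 + 2 + 1 = 6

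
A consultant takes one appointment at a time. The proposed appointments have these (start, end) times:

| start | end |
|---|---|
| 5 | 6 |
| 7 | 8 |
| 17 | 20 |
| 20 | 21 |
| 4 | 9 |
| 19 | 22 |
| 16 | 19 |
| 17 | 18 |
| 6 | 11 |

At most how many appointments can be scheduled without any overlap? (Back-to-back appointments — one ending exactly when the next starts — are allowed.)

4

Sorted by end: (5,6)  (7,8)  (4,9)  (6,11)  (17,18)  (16,19)  (17,20)  (20,21)  (19,22)
take (5,6); take (7,8); take (17,18); skip (16,19); skip (17,20); take (20,21); skip (19,22).
Selected 4 appointments.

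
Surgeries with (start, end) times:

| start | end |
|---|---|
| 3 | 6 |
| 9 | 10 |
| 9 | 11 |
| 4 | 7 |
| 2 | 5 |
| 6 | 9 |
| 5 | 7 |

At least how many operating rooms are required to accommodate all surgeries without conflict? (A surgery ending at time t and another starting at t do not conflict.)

3

Count concurrent intervals with a sweep; the peak is the room count.
Events (time:±→running): 2:+→1 3:+→2 4:+→3 … peak 3.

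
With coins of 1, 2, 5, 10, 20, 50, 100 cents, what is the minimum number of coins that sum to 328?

Use the largest denomination that fits, subtract, and repeat.
328 − 3×100→28 − 1×20→8 − 1×5→3 − 1×2→1 − 1×1→0
Total coins = 3 + 1 + 1 + 1 + 1 = 7

7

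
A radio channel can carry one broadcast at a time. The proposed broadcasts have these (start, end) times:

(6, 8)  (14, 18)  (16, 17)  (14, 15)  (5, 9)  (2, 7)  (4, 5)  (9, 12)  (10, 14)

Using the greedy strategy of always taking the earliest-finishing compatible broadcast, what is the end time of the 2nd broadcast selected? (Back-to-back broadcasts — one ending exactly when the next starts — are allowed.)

8

Sorted by end: (4,5)  (2,7)  (6,8)  (5,9)  (9,12)  (10,14)  (14,15)  (16,17)  (14,18)
take (4,5); skip (2,7); take (6,8); take (9,12); skip (10,14); take (14,15); take (16,17).
Selected: (4,5) (6,8) (9,12) (14,15) (16,17)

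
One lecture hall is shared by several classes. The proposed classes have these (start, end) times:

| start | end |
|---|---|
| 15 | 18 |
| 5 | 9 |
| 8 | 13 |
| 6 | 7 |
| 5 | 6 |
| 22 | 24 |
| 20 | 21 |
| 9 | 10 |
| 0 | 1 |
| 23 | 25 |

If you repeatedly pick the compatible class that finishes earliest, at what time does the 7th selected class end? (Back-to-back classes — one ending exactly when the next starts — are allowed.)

24

Order by finish time; keep every interval that doesn't clash with the previous kept one.
Sorted by end: (0,1)  (5,6)  (6,7)  (5,9)  (9,10)  (8,13)  (15,18)  (20,21)  (22,24)  (23,25)
take (0,1); take (5,6); take (6,7); take (9,10); take (15,18); take (20,21); take (22,24); skip (23,25).
Selected: (0,1) (5,6) (6,7) (9,10) (15,18) (20,21) (22,24)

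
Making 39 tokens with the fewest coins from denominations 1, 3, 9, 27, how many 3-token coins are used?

39 = 1×27 + 1×9 + 1×3
Count of 3: 1

1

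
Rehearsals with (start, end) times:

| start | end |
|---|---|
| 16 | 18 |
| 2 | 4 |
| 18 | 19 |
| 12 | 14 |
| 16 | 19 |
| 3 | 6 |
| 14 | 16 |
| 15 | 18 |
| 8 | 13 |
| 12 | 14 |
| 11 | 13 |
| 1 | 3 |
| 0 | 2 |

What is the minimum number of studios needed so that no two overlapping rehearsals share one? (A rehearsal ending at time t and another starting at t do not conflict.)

Events (time:±→running): 0:+→1 1:+→2 2:-→1 2:+→2 3:-→1 3:+→2 4:-→1 6:-→0 8:+→1 11:+→2 12:+→3 12:+→4 … peak 4.

4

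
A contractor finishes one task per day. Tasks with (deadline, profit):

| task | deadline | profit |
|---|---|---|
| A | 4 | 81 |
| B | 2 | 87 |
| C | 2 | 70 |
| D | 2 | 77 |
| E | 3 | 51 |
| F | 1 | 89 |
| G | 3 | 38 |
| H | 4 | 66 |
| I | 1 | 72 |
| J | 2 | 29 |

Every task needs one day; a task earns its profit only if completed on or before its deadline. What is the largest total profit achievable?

323

Sort by profit descending; place each in the latest free slot ≤ its deadline.
Profit order: F=89 B=87 A=81 D=77 I=72 C=70 H=66 E=51 G=38 J=29
Assign: F→slot 1, B→slot 2, A→slot 4, D skipped, I skipped, C skipped, H→slot 3, E skipped, G skipped, J skipped.
Slots: [1:F] [2:B] [3:H] [4:A]
Profit = 89 + 87 + 66 + 81 = 323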